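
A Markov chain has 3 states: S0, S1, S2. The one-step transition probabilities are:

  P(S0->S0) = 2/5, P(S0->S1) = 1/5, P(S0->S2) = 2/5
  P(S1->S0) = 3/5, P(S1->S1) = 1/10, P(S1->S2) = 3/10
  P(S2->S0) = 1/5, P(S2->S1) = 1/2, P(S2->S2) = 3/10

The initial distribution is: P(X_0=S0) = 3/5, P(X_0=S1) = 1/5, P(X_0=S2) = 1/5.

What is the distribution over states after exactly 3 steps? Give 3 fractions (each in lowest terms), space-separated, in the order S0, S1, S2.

Answer: 243/625 171/625 211/625

Derivation:
Propagating the distribution step by step (d_{t+1} = d_t * P):
d_0 = (S0=3/5, S1=1/5, S2=1/5)
  d_1[S0] = 3/5*2/5 + 1/5*3/5 + 1/5*1/5 = 2/5
  d_1[S1] = 3/5*1/5 + 1/5*1/10 + 1/5*1/2 = 6/25
  d_1[S2] = 3/5*2/5 + 1/5*3/10 + 1/5*3/10 = 9/25
d_1 = (S0=2/5, S1=6/25, S2=9/25)
  d_2[S0] = 2/5*2/5 + 6/25*3/5 + 9/25*1/5 = 47/125
  d_2[S1] = 2/5*1/5 + 6/25*1/10 + 9/25*1/2 = 71/250
  d_2[S2] = 2/5*2/5 + 6/25*3/10 + 9/25*3/10 = 17/50
d_2 = (S0=47/125, S1=71/250, S2=17/50)
  d_3[S0] = 47/125*2/5 + 71/250*3/5 + 17/50*1/5 = 243/625
  d_3[S1] = 47/125*1/5 + 71/250*1/10 + 17/50*1/2 = 171/625
  d_3[S2] = 47/125*2/5 + 71/250*3/10 + 17/50*3/10 = 211/625
d_3 = (S0=243/625, S1=171/625, S2=211/625)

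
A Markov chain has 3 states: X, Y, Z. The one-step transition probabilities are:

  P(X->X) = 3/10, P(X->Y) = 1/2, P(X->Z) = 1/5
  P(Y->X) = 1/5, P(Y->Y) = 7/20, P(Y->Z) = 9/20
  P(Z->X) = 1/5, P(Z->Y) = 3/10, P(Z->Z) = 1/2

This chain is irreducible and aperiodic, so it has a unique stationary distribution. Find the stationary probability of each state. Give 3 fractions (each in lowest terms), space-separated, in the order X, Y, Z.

Answer: 2/9 62/171 71/171

Derivation:
The stationary distribution satisfies pi = pi * P, i.e.:
  pi_X = 3/10*pi_X + 1/5*pi_Y + 1/5*pi_Z
  pi_Y = 1/2*pi_X + 7/20*pi_Y + 3/10*pi_Z
  pi_Z = 1/5*pi_X + 9/20*pi_Y + 1/2*pi_Z
with normalization: pi_X + pi_Y + pi_Z = 1.

Using the first 2 balance equations plus normalization, the linear system A*pi = b is:
  [-7/10, 1/5, 1/5] . pi = 0
  [1/2, -13/20, 3/10] . pi = 0
  [1, 1, 1] . pi = 1

Solving yields:
  pi_X = 2/9
  pi_Y = 62/171
  pi_Z = 71/171

Verification (pi * P):
  2/9*3/10 + 62/171*1/5 + 71/171*1/5 = 2/9 = pi_X  (ok)
  2/9*1/2 + 62/171*7/20 + 71/171*3/10 = 62/171 = pi_Y  (ok)
  2/9*1/5 + 62/171*9/20 + 71/171*1/2 = 71/171 = pi_Z  (ok)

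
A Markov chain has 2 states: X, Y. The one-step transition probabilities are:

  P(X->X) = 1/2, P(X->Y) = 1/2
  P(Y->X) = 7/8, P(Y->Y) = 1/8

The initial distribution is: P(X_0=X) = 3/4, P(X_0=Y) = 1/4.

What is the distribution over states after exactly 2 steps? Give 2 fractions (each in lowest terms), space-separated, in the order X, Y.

Answer: 167/256 89/256

Derivation:
Propagating the distribution step by step (d_{t+1} = d_t * P):
d_0 = (X=3/4, Y=1/4)
  d_1[X] = 3/4*1/2 + 1/4*7/8 = 19/32
  d_1[Y] = 3/4*1/2 + 1/4*1/8 = 13/32
d_1 = (X=19/32, Y=13/32)
  d_2[X] = 19/32*1/2 + 13/32*7/8 = 167/256
  d_2[Y] = 19/32*1/2 + 13/32*1/8 = 89/256
d_2 = (X=167/256, Y=89/256)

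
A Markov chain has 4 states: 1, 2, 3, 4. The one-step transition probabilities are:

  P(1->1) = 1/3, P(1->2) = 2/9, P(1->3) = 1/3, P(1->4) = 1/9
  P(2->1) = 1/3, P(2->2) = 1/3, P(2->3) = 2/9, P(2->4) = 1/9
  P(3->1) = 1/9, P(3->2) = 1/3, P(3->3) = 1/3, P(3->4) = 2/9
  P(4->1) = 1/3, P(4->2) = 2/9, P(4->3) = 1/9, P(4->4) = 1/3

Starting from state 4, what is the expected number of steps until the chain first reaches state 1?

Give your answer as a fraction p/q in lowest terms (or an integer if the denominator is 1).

Answer: 99/29

Derivation:
Let h_i = expected steps to first reach 1 from state i.
Boundary: h_1 = 0.
First-step equations for the other states:
  h_2 = 1 + 1/3*h_1 + 1/3*h_2 + 2/9*h_3 + 1/9*h_4
  h_3 = 1 + 1/9*h_1 + 1/3*h_2 + 1/3*h_3 + 2/9*h_4
  h_4 = 1 + 1/3*h_1 + 2/9*h_2 + 1/9*h_3 + 1/3*h_4

Substituting h_1 = 0 and rearranging gives the linear system (I - Q) h = 1:
  [2/3, -2/9, -1/9] . (h_2, h_3, h_4) = 1
  [-1/3, 2/3, -2/9] . (h_2, h_3, h_4) = 1
  [-2/9, -1/9, 2/3] . (h_2, h_3, h_4) = 1

Solving yields:
  h_2 = 513/145
  h_3 = 639/145
  h_4 = 99/29

Starting state is 4, so the expected hitting time is h_4 = 99/29.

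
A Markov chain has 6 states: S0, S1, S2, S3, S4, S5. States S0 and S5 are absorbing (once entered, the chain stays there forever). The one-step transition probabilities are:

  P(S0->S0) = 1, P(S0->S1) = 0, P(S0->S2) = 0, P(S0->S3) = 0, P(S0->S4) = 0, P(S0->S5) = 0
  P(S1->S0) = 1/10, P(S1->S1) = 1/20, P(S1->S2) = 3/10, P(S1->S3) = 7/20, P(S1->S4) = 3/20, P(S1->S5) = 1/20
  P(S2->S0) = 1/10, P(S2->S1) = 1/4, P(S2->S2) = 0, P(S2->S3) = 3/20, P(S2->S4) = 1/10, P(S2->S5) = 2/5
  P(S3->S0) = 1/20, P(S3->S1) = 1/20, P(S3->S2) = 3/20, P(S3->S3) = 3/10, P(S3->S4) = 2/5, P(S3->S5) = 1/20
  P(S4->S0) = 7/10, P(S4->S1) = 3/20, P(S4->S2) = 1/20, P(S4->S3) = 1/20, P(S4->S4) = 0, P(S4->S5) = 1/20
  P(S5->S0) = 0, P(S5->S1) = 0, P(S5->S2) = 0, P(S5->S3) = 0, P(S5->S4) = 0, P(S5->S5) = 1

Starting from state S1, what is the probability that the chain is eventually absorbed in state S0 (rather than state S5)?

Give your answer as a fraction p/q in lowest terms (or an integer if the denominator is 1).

Let a_i = P(absorbed in S0 | start in state i).
Boundary conditions: a_S0 = 1, a_S5 = 0.
For each transient state i, a_i = sum_j P(i->j) * a_j:
  a_S1 = 1/10*a_S0 + 1/20*a_S1 + 3/10*a_S2 + 7/20*a_S3 + 3/20*a_S4 + 1/20*a_S5
  a_S2 = 1/10*a_S0 + 1/4*a_S1 + 0*a_S2 + 3/20*a_S3 + 1/10*a_S4 + 2/5*a_S5
  a_S3 = 1/20*a_S0 + 1/20*a_S1 + 3/20*a_S2 + 3/10*a_S3 + 2/5*a_S4 + 1/20*a_S5
  a_S4 = 7/10*a_S0 + 3/20*a_S1 + 1/20*a_S2 + 1/20*a_S3 + 0*a_S4 + 1/20*a_S5

Substituting a_S0 = 1 and a_S5 = 0, rearrange to (I - Q) a = r where r[i] = P(i -> S0):
  [19/20, -3/10, -7/20, -3/20] . (a_S1, a_S2, a_S3, a_S4) = 1/10
  [-1/4, 1, -3/20, -1/10] . (a_S1, a_S2, a_S3, a_S4) = 1/10
  [-1/20, -3/20, 7/10, -2/5] . (a_S1, a_S2, a_S3, a_S4) = 1/20
  [-3/20, -1/20, -1/20, 1] . (a_S1, a_S2, a_S3, a_S4) = 7/10

Solving yields:
  a_S1 = 49967/77955
  a_S2 = 11716/25985
  a_S3 = 54701/77955
  a_S4 = 66556/77955

Starting state is S1, so the absorption probability is a_S1 = 49967/77955.

Answer: 49967/77955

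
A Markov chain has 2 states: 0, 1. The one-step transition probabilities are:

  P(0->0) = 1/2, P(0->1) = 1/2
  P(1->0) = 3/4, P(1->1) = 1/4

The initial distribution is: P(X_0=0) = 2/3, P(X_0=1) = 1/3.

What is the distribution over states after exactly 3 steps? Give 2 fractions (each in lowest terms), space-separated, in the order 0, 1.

Answer: 115/192 77/192

Derivation:
Propagating the distribution step by step (d_{t+1} = d_t * P):
d_0 = (0=2/3, 1=1/3)
  d_1[0] = 2/3*1/2 + 1/3*3/4 = 7/12
  d_1[1] = 2/3*1/2 + 1/3*1/4 = 5/12
d_1 = (0=7/12, 1=5/12)
  d_2[0] = 7/12*1/2 + 5/12*3/4 = 29/48
  d_2[1] = 7/12*1/2 + 5/12*1/4 = 19/48
d_2 = (0=29/48, 1=19/48)
  d_3[0] = 29/48*1/2 + 19/48*3/4 = 115/192
  d_3[1] = 29/48*1/2 + 19/48*1/4 = 77/192
d_3 = (0=115/192, 1=77/192)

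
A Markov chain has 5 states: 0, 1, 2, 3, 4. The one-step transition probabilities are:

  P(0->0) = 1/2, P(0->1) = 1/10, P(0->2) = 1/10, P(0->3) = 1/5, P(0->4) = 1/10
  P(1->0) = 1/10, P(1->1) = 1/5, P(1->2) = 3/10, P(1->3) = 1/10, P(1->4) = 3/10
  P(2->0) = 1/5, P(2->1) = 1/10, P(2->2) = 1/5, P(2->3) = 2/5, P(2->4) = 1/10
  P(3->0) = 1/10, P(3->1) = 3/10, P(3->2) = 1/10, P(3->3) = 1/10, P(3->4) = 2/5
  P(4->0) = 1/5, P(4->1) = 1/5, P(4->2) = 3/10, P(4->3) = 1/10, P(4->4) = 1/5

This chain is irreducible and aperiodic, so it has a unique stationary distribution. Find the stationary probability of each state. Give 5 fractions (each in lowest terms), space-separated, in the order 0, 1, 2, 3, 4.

Answer: 1896/8081 1415/8081 1591/8081 1475/8081 1704/8081

Derivation:
The stationary distribution satisfies pi = pi * P, i.e.:
  pi_0 = 1/2*pi_0 + 1/10*pi_1 + 1/5*pi_2 + 1/10*pi_3 + 1/5*pi_4
  pi_1 = 1/10*pi_0 + 1/5*pi_1 + 1/10*pi_2 + 3/10*pi_3 + 1/5*pi_4
  pi_2 = 1/10*pi_0 + 3/10*pi_1 + 1/5*pi_2 + 1/10*pi_3 + 3/10*pi_4
  pi_3 = 1/5*pi_0 + 1/10*pi_1 + 2/5*pi_2 + 1/10*pi_3 + 1/10*pi_4
  pi_4 = 1/10*pi_0 + 3/10*pi_1 + 1/10*pi_2 + 2/5*pi_3 + 1/5*pi_4
with normalization: pi_0 + pi_1 + pi_2 + pi_3 + pi_4 = 1.

Using the first 4 balance equations plus normalization, the linear system A*pi = b is:
  [-1/2, 1/10, 1/5, 1/10, 1/5] . pi = 0
  [1/10, -4/5, 1/10, 3/10, 1/5] . pi = 0
  [1/10, 3/10, -4/5, 1/10, 3/10] . pi = 0
  [1/5, 1/10, 2/5, -9/10, 1/10] . pi = 0
  [1, 1, 1, 1, 1] . pi = 1

Solving yields:
  pi_0 = 1896/8081
  pi_1 = 1415/8081
  pi_2 = 1591/8081
  pi_3 = 1475/8081
  pi_4 = 1704/8081

Verification (pi * P):
  1896/8081*1/2 + 1415/8081*1/10 + 1591/8081*1/5 + 1475/8081*1/10 + 1704/8081*1/5 = 1896/8081 = pi_0  (ok)
  1896/8081*1/10 + 1415/8081*1/5 + 1591/8081*1/10 + 1475/8081*3/10 + 1704/8081*1/5 = 1415/8081 = pi_1  (ok)
  1896/8081*1/10 + 1415/8081*3/10 + 1591/8081*1/5 + 1475/8081*1/10 + 1704/8081*3/10 = 1591/8081 = pi_2  (ok)
  1896/8081*1/5 + 1415/8081*1/10 + 1591/8081*2/5 + 1475/8081*1/10 + 1704/8081*1/10 = 1475/8081 = pi_3  (ok)
  1896/8081*1/10 + 1415/8081*3/10 + 1591/8081*1/10 + 1475/8081*2/5 + 1704/8081*1/5 = 1704/8081 = pi_4  (ok)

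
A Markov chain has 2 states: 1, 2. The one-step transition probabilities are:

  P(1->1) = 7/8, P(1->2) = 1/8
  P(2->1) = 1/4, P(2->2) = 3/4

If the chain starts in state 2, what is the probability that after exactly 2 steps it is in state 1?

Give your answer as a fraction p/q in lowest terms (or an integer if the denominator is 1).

Answer: 13/32

Derivation:
Computing P^2 by repeated multiplication:
P^1 =
  1: [7/8, 1/8]
  2: [1/4, 3/4]
P^2 =
  1: [51/64, 13/64]
  2: [13/32, 19/32]

(P^2)[2 -> 1] = 13/32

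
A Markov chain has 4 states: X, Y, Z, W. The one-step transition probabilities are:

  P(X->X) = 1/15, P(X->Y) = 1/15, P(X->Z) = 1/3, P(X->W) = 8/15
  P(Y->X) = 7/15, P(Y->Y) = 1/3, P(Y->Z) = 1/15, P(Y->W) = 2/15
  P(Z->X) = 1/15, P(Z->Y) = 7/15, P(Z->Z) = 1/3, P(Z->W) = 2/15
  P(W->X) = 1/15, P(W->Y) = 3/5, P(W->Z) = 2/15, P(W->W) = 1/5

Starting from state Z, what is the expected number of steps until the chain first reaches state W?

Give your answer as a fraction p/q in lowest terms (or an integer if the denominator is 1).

Let h_i = expected steps to first reach W from state i.
Boundary: h_W = 0.
First-step equations for the other states:
  h_X = 1 + 1/15*h_X + 1/15*h_Y + 1/3*h_Z + 8/15*h_W
  h_Y = 1 + 7/15*h_X + 1/3*h_Y + 1/15*h_Z + 2/15*h_W
  h_Z = 1 + 1/15*h_X + 7/15*h_Y + 1/3*h_Z + 2/15*h_W

Substituting h_W = 0 and rearranging gives the linear system (I - Q) h = 1:
  [14/15, -1/15, -1/3] . (h_X, h_Y, h_Z) = 1
  [-7/15, 2/3, -1/15] . (h_X, h_Y, h_Z) = 1
  [-1/15, -7/15, 2/3] . (h_X, h_Y, h_Z) = 1

Solving yields:
  h_X = 315/104
  h_Y = 425/104
  h_Z = 485/104

Starting state is Z, so the expected hitting time is h_Z = 485/104.

Answer: 485/104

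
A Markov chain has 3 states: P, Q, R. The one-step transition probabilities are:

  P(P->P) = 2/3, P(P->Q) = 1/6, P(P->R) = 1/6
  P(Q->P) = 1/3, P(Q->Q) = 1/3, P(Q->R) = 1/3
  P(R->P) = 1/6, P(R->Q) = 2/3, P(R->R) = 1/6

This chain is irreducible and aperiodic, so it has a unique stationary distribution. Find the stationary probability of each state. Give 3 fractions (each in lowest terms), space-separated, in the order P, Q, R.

Answer: 4/9 1/3 2/9

Derivation:
The stationary distribution satisfies pi = pi * P, i.e.:
  pi_P = 2/3*pi_P + 1/3*pi_Q + 1/6*pi_R
  pi_Q = 1/6*pi_P + 1/3*pi_Q + 2/3*pi_R
  pi_R = 1/6*pi_P + 1/3*pi_Q + 1/6*pi_R
with normalization: pi_P + pi_Q + pi_R = 1.

Using the first 2 balance equations plus normalization, the linear system A*pi = b is:
  [-1/3, 1/3, 1/6] . pi = 0
  [1/6, -2/3, 2/3] . pi = 0
  [1, 1, 1] . pi = 1

Solving yields:
  pi_P = 4/9
  pi_Q = 1/3
  pi_R = 2/9

Verification (pi * P):
  4/9*2/3 + 1/3*1/3 + 2/9*1/6 = 4/9 = pi_P  (ok)
  4/9*1/6 + 1/3*1/3 + 2/9*2/3 = 1/3 = pi_Q  (ok)
  4/9*1/6 + 1/3*1/3 + 2/9*1/6 = 2/9 = pi_R  (ok)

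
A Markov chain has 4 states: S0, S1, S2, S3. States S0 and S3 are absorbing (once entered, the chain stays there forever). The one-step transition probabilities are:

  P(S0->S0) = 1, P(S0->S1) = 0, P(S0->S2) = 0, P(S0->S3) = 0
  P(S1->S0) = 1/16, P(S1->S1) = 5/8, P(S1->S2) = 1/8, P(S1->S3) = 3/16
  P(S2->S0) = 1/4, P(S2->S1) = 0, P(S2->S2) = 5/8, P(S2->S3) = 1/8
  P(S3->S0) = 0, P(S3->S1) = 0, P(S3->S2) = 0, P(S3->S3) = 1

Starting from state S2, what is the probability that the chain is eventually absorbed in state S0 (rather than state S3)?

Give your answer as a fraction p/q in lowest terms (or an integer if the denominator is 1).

Let a_i = P(absorbed in S0 | start in state i).
Boundary conditions: a_S0 = 1, a_S3 = 0.
For each transient state i, a_i = sum_j P(i->j) * a_j:
  a_S1 = 1/16*a_S0 + 5/8*a_S1 + 1/8*a_S2 + 3/16*a_S3
  a_S2 = 1/4*a_S0 + 0*a_S1 + 5/8*a_S2 + 1/8*a_S3

Substituting a_S0 = 1 and a_S3 = 0, rearrange to (I - Q) a = r where r[i] = P(i -> S0):
  [3/8, -1/8] . (a_S1, a_S2) = 1/16
  [0, 3/8] . (a_S1, a_S2) = 1/4

Solving yields:
  a_S1 = 7/18
  a_S2 = 2/3

Starting state is S2, so the absorption probability is a_S2 = 2/3.

Answer: 2/3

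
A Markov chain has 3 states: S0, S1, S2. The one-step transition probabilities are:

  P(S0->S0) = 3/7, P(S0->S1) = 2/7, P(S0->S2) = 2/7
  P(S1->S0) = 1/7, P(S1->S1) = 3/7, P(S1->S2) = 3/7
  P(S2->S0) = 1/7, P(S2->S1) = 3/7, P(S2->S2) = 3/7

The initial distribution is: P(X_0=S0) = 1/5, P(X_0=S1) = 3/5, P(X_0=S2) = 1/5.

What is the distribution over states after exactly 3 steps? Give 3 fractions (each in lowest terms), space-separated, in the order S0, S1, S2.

Propagating the distribution step by step (d_{t+1} = d_t * P):
d_0 = (S0=1/5, S1=3/5, S2=1/5)
  d_1[S0] = 1/5*3/7 + 3/5*1/7 + 1/5*1/7 = 1/5
  d_1[S1] = 1/5*2/7 + 3/5*3/7 + 1/5*3/7 = 2/5
  d_1[S2] = 1/5*2/7 + 3/5*3/7 + 1/5*3/7 = 2/5
d_1 = (S0=1/5, S1=2/5, S2=2/5)
  d_2[S0] = 1/5*3/7 + 2/5*1/7 + 2/5*1/7 = 1/5
  d_2[S1] = 1/5*2/7 + 2/5*3/7 + 2/5*3/7 = 2/5
  d_2[S2] = 1/5*2/7 + 2/5*3/7 + 2/5*3/7 = 2/5
d_2 = (S0=1/5, S1=2/5, S2=2/5)
  d_3[S0] = 1/5*3/7 + 2/5*1/7 + 2/5*1/7 = 1/5
  d_3[S1] = 1/5*2/7 + 2/5*3/7 + 2/5*3/7 = 2/5
  d_3[S2] = 1/5*2/7 + 2/5*3/7 + 2/5*3/7 = 2/5
d_3 = (S0=1/5, S1=2/5, S2=2/5)

Answer: 1/5 2/5 2/5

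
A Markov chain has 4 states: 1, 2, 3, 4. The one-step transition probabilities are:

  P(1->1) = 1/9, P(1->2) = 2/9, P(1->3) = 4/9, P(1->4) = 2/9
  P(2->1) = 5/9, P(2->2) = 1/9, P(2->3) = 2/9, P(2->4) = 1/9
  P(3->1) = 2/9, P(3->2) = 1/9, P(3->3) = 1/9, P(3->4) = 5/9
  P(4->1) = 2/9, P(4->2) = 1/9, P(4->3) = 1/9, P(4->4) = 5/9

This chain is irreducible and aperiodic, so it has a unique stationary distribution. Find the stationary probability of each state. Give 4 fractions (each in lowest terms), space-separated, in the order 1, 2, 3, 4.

Answer: 7/29 4/29 6/29 12/29

Derivation:
The stationary distribution satisfies pi = pi * P, i.e.:
  pi_1 = 1/9*pi_1 + 5/9*pi_2 + 2/9*pi_3 + 2/9*pi_4
  pi_2 = 2/9*pi_1 + 1/9*pi_2 + 1/9*pi_3 + 1/9*pi_4
  pi_3 = 4/9*pi_1 + 2/9*pi_2 + 1/9*pi_3 + 1/9*pi_4
  pi_4 = 2/9*pi_1 + 1/9*pi_2 + 5/9*pi_3 + 5/9*pi_4
with normalization: pi_1 + pi_2 + pi_3 + pi_4 = 1.

Using the first 3 balance equations plus normalization, the linear system A*pi = b is:
  [-8/9, 5/9, 2/9, 2/9] . pi = 0
  [2/9, -8/9, 1/9, 1/9] . pi = 0
  [4/9, 2/9, -8/9, 1/9] . pi = 0
  [1, 1, 1, 1] . pi = 1

Solving yields:
  pi_1 = 7/29
  pi_2 = 4/29
  pi_3 = 6/29
  pi_4 = 12/29

Verification (pi * P):
  7/29*1/9 + 4/29*5/9 + 6/29*2/9 + 12/29*2/9 = 7/29 = pi_1  (ok)
  7/29*2/9 + 4/29*1/9 + 6/29*1/9 + 12/29*1/9 = 4/29 = pi_2  (ok)
  7/29*4/9 + 4/29*2/9 + 6/29*1/9 + 12/29*1/9 = 6/29 = pi_3  (ok)
  7/29*2/9 + 4/29*1/9 + 6/29*5/9 + 12/29*5/9 = 12/29 = pi_4  (ok)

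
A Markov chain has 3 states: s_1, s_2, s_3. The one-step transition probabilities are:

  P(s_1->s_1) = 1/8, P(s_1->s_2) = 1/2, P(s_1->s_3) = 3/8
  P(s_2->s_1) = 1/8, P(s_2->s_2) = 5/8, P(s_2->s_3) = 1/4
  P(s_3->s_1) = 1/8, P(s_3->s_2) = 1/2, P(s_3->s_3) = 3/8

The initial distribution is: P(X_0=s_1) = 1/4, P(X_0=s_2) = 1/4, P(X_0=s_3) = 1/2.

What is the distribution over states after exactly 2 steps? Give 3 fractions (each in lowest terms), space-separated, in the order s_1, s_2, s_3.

Answer: 1/8 145/256 79/256

Derivation:
Propagating the distribution step by step (d_{t+1} = d_t * P):
d_0 = (s_1=1/4, s_2=1/4, s_3=1/2)
  d_1[s_1] = 1/4*1/8 + 1/4*1/8 + 1/2*1/8 = 1/8
  d_1[s_2] = 1/4*1/2 + 1/4*5/8 + 1/2*1/2 = 17/32
  d_1[s_3] = 1/4*3/8 + 1/4*1/4 + 1/2*3/8 = 11/32
d_1 = (s_1=1/8, s_2=17/32, s_3=11/32)
  d_2[s_1] = 1/8*1/8 + 17/32*1/8 + 11/32*1/8 = 1/8
  d_2[s_2] = 1/8*1/2 + 17/32*5/8 + 11/32*1/2 = 145/256
  d_2[s_3] = 1/8*3/8 + 17/32*1/4 + 11/32*3/8 = 79/256
d_2 = (s_1=1/8, s_2=145/256, s_3=79/256)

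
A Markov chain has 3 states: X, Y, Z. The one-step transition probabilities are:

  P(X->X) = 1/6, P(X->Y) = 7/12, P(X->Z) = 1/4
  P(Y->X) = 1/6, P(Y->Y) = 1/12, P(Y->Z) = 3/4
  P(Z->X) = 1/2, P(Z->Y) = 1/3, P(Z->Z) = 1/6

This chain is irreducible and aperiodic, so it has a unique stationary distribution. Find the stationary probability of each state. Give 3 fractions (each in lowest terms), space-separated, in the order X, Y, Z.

Answer: 37/126 41/126 8/21

Derivation:
The stationary distribution satisfies pi = pi * P, i.e.:
  pi_X = 1/6*pi_X + 1/6*pi_Y + 1/2*pi_Z
  pi_Y = 7/12*pi_X + 1/12*pi_Y + 1/3*pi_Z
  pi_Z = 1/4*pi_X + 3/4*pi_Y + 1/6*pi_Z
with normalization: pi_X + pi_Y + pi_Z = 1.

Using the first 2 balance equations plus normalization, the linear system A*pi = b is:
  [-5/6, 1/6, 1/2] . pi = 0
  [7/12, -11/12, 1/3] . pi = 0
  [1, 1, 1] . pi = 1

Solving yields:
  pi_X = 37/126
  pi_Y = 41/126
  pi_Z = 8/21

Verification (pi * P):
  37/126*1/6 + 41/126*1/6 + 8/21*1/2 = 37/126 = pi_X  (ok)
  37/126*7/12 + 41/126*1/12 + 8/21*1/3 = 41/126 = pi_Y  (ok)
  37/126*1/4 + 41/126*3/4 + 8/21*1/6 = 8/21 = pi_Z  (ok)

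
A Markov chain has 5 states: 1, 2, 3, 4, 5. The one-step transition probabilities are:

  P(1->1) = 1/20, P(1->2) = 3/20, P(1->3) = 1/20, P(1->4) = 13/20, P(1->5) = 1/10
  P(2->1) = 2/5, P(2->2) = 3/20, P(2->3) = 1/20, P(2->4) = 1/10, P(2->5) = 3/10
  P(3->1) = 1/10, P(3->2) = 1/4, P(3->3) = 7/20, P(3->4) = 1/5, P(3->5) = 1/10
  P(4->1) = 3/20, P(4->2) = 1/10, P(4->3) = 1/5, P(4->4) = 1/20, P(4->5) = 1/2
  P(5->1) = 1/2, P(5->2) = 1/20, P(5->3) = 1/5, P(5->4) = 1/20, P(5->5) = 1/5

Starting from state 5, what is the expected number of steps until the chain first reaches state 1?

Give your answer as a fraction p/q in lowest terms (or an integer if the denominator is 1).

Let h_i = expected steps to first reach 1 from state i.
Boundary: h_1 = 0.
First-step equations for the other states:
  h_2 = 1 + 2/5*h_1 + 3/20*h_2 + 1/20*h_3 + 1/10*h_4 + 3/10*h_5
  h_3 = 1 + 1/10*h_1 + 1/4*h_2 + 7/20*h_3 + 1/5*h_4 + 1/10*h_5
  h_4 = 1 + 3/20*h_1 + 1/10*h_2 + 1/5*h_3 + 1/20*h_4 + 1/2*h_5
  h_5 = 1 + 1/2*h_1 + 1/20*h_2 + 1/5*h_3 + 1/20*h_4 + 1/5*h_5

Substituting h_1 = 0 and rearranging gives the linear system (I - Q) h = 1:
  [17/20, -1/20, -1/10, -3/10] . (h_2, h_3, h_4, h_5) = 1
  [-1/4, 13/20, -1/5, -1/10] . (h_2, h_3, h_4, h_5) = 1
  [-1/10, -1/5, 19/20, -1/2] . (h_2, h_3, h_4, h_5) = 1
  [-1/20, -1/5, -1/20, 4/5] . (h_2, h_3, h_4, h_5) = 1

Solving yields:
  h_2 = 33040/11813
  h_3 = 48980/11813
  h_4 = 42940/11813
  h_5 = 31760/11813

Starting state is 5, so the expected hitting time is h_5 = 31760/11813.

Answer: 31760/11813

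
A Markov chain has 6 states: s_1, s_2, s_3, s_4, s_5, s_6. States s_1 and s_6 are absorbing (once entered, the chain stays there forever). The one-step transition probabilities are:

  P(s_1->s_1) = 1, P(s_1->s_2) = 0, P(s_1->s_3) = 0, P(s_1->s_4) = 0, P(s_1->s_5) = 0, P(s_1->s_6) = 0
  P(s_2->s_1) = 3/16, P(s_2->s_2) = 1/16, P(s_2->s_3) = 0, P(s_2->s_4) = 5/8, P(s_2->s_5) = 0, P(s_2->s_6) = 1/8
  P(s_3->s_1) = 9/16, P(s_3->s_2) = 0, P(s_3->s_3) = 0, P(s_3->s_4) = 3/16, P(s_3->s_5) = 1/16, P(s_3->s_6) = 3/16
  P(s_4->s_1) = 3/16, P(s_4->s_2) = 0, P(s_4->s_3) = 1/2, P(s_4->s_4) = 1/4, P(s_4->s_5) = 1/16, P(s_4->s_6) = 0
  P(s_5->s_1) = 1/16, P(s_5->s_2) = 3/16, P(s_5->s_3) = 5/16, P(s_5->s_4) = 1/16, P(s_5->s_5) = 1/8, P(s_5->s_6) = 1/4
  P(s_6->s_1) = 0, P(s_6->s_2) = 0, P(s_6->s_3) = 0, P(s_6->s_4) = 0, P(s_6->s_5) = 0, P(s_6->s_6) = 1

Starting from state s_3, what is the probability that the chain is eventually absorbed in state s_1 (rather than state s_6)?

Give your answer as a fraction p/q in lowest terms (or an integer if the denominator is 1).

Let a_i = P(absorbed in s_1 | start in state i).
Boundary conditions: a_s_1 = 1, a_s_6 = 0.
For each transient state i, a_i = sum_j P(i->j) * a_j:
  a_s_2 = 3/16*a_s_1 + 1/16*a_s_2 + 0*a_s_3 + 5/8*a_s_4 + 0*a_s_5 + 1/8*a_s_6
  a_s_3 = 9/16*a_s_1 + 0*a_s_2 + 0*a_s_3 + 3/16*a_s_4 + 1/16*a_s_5 + 3/16*a_s_6
  a_s_4 = 3/16*a_s_1 + 0*a_s_2 + 1/2*a_s_3 + 1/4*a_s_4 + 1/16*a_s_5 + 0*a_s_6
  a_s_5 = 1/16*a_s_1 + 3/16*a_s_2 + 5/16*a_s_3 + 1/16*a_s_4 + 1/8*a_s_5 + 1/4*a_s_6

Substituting a_s_1 = 1 and a_s_6 = 0, rearrange to (I - Q) a = r where r[i] = P(i -> s_1):
  [15/16, 0, -5/8, 0] . (a_s_2, a_s_3, a_s_4, a_s_5) = 3/16
  [0, 1, -3/16, -1/16] . (a_s_2, a_s_3, a_s_4, a_s_5) = 9/16
  [0, -1/2, 3/4, -1/16] . (a_s_2, a_s_3, a_s_4, a_s_5) = 3/16
  [-3/16, -5/16, -1/16, 7/8] . (a_s_2, a_s_3, a_s_4, a_s_5) = 1/16

Solving yields:
  a_s_2 = 8033/11025
  a_s_3 = 548/735
  a_s_4 = 2914/3675
  a_s_5 = 289/525

Starting state is s_3, so the absorption probability is a_s_3 = 548/735.

Answer: 548/735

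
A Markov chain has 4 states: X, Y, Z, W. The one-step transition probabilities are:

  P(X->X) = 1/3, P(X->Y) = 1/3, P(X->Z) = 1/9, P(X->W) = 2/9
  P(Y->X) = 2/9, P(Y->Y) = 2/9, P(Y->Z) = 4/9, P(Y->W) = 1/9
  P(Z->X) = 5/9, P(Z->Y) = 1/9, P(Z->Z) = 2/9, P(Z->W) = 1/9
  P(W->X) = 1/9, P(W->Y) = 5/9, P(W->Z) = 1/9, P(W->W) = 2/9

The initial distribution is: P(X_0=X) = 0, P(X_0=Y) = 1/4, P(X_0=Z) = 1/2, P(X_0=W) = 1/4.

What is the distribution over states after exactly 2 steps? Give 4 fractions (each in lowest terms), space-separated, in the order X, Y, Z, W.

Answer: 107/324 91/324 2/9 1/6

Derivation:
Propagating the distribution step by step (d_{t+1} = d_t * P):
d_0 = (X=0, Y=1/4, Z=1/2, W=1/4)
  d_1[X] = 0*1/3 + 1/4*2/9 + 1/2*5/9 + 1/4*1/9 = 13/36
  d_1[Y] = 0*1/3 + 1/4*2/9 + 1/2*1/9 + 1/4*5/9 = 1/4
  d_1[Z] = 0*1/9 + 1/4*4/9 + 1/2*2/9 + 1/4*1/9 = 1/4
  d_1[W] = 0*2/9 + 1/4*1/9 + 1/2*1/9 + 1/4*2/9 = 5/36
d_1 = (X=13/36, Y=1/4, Z=1/4, W=5/36)
  d_2[X] = 13/36*1/3 + 1/4*2/9 + 1/4*5/9 + 5/36*1/9 = 107/324
  d_2[Y] = 13/36*1/3 + 1/4*2/9 + 1/4*1/9 + 5/36*5/9 = 91/324
  d_2[Z] = 13/36*1/9 + 1/4*4/9 + 1/4*2/9 + 5/36*1/9 = 2/9
  d_2[W] = 13/36*2/9 + 1/4*1/9 + 1/4*1/9 + 5/36*2/9 = 1/6
d_2 = (X=107/324, Y=91/324, Z=2/9, W=1/6)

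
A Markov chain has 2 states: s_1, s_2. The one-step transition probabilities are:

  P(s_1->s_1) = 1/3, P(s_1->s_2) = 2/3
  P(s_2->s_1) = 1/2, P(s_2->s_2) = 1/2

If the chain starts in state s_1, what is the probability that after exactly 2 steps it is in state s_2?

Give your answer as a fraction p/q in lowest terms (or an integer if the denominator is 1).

Answer: 5/9

Derivation:
Computing P^2 by repeated multiplication:
P^1 =
  s_1: [1/3, 2/3]
  s_2: [1/2, 1/2]
P^2 =
  s_1: [4/9, 5/9]
  s_2: [5/12, 7/12]

(P^2)[s_1 -> s_2] = 5/9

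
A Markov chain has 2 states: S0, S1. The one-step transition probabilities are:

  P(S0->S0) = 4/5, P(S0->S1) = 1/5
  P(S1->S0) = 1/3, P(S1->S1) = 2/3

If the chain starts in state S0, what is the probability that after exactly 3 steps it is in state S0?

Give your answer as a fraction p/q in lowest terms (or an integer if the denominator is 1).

Computing P^3 by repeated multiplication:
P^1 =
  S0: [4/5, 1/5]
  S1: [1/3, 2/3]
P^2 =
  S0: [53/75, 22/75]
  S1: [22/45, 23/45]
P^3 =
  S0: [746/1125, 379/1125]
  S1: [379/675, 296/675]

(P^3)[S0 -> S0] = 746/1125

Answer: 746/1125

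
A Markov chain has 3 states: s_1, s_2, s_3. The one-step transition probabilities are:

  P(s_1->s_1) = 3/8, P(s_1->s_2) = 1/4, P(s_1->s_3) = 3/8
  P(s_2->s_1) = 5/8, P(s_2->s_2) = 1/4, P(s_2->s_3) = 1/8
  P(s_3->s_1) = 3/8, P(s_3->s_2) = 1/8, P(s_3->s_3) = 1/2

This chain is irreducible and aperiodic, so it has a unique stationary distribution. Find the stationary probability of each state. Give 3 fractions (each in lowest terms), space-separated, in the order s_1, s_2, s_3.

The stationary distribution satisfies pi = pi * P, i.e.:
  pi_s_1 = 3/8*pi_s_1 + 5/8*pi_s_2 + 3/8*pi_s_3
  pi_s_2 = 1/4*pi_s_1 + 1/4*pi_s_2 + 1/8*pi_s_3
  pi_s_3 = 3/8*pi_s_1 + 1/8*pi_s_2 + 1/2*pi_s_3
with normalization: pi_s_1 + pi_s_2 + pi_s_3 = 1.

Using the first 2 balance equations plus normalization, the linear system A*pi = b is:
  [-5/8, 5/8, 3/8] . pi = 0
  [1/4, -3/4, 1/8] . pi = 0
  [1, 1, 1] . pi = 1

Solving yields:
  pi_s_1 = 23/54
  pi_s_2 = 11/54
  pi_s_3 = 10/27

Verification (pi * P):
  23/54*3/8 + 11/54*5/8 + 10/27*3/8 = 23/54 = pi_s_1  (ok)
  23/54*1/4 + 11/54*1/4 + 10/27*1/8 = 11/54 = pi_s_2  (ok)
  23/54*3/8 + 11/54*1/8 + 10/27*1/2 = 10/27 = pi_s_3  (ok)

Answer: 23/54 11/54 10/27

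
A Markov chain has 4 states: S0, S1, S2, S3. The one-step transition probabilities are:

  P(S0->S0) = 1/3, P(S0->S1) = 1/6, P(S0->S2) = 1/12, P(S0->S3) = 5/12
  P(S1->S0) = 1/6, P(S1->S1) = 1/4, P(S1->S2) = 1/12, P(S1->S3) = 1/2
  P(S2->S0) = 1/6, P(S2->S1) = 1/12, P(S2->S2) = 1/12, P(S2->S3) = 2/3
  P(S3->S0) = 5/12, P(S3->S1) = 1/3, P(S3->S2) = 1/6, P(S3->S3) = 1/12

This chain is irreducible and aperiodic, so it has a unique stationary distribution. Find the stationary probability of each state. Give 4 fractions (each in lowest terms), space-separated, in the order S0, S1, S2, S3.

The stationary distribution satisfies pi = pi * P, i.e.:
  pi_S0 = 1/3*pi_S0 + 1/6*pi_S1 + 1/6*pi_S2 + 5/12*pi_S3
  pi_S1 = 1/6*pi_S0 + 1/4*pi_S1 + 1/12*pi_S2 + 1/3*pi_S3
  pi_S2 = 1/12*pi_S0 + 1/12*pi_S1 + 1/12*pi_S2 + 1/6*pi_S3
  pi_S3 = 5/12*pi_S0 + 1/2*pi_S1 + 2/3*pi_S2 + 1/12*pi_S3
with normalization: pi_S0 + pi_S1 + pi_S2 + pi_S3 = 1.

Using the first 3 balance equations plus normalization, the linear system A*pi = b is:
  [-2/3, 1/6, 1/6, 5/12] . pi = 0
  [1/6, -3/4, 1/12, 1/3] . pi = 0
  [1/12, 1/12, -11/12, 1/6] . pi = 0
  [1, 1, 1, 1] . pi = 1

Solving yields:
  pi_S0 = 313/1028
  pi_S1 = 483/2056
  pi_S2 = 231/2056
  pi_S3 = 179/514

Verification (pi * P):
  313/1028*1/3 + 483/2056*1/6 + 231/2056*1/6 + 179/514*5/12 = 313/1028 = pi_S0  (ok)
  313/1028*1/6 + 483/2056*1/4 + 231/2056*1/12 + 179/514*1/3 = 483/2056 = pi_S1  (ok)
  313/1028*1/12 + 483/2056*1/12 + 231/2056*1/12 + 179/514*1/6 = 231/2056 = pi_S2  (ok)
  313/1028*5/12 + 483/2056*1/2 + 231/2056*2/3 + 179/514*1/12 = 179/514 = pi_S3  (ok)

Answer: 313/1028 483/2056 231/2056 179/514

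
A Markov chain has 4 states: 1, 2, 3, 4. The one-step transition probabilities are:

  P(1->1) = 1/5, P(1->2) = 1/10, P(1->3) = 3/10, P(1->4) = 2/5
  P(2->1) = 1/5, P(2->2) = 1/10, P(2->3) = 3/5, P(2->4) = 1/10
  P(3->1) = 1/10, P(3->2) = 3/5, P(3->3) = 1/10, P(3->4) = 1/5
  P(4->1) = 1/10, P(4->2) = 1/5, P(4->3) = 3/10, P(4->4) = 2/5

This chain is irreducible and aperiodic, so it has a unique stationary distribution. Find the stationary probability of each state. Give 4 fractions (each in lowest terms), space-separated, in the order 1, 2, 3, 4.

Answer: 1/7 2/7 9/28 1/4

Derivation:
The stationary distribution satisfies pi = pi * P, i.e.:
  pi_1 = 1/5*pi_1 + 1/5*pi_2 + 1/10*pi_3 + 1/10*pi_4
  pi_2 = 1/10*pi_1 + 1/10*pi_2 + 3/5*pi_3 + 1/5*pi_4
  pi_3 = 3/10*pi_1 + 3/5*pi_2 + 1/10*pi_3 + 3/10*pi_4
  pi_4 = 2/5*pi_1 + 1/10*pi_2 + 1/5*pi_3 + 2/5*pi_4
with normalization: pi_1 + pi_2 + pi_3 + pi_4 = 1.

Using the first 3 balance equations plus normalization, the linear system A*pi = b is:
  [-4/5, 1/5, 1/10, 1/10] . pi = 0
  [1/10, -9/10, 3/5, 1/5] . pi = 0
  [3/10, 3/5, -9/10, 3/10] . pi = 0
  [1, 1, 1, 1] . pi = 1

Solving yields:
  pi_1 = 1/7
  pi_2 = 2/7
  pi_3 = 9/28
  pi_4 = 1/4

Verification (pi * P):
  1/7*1/5 + 2/7*1/5 + 9/28*1/10 + 1/4*1/10 = 1/7 = pi_1  (ok)
  1/7*1/10 + 2/7*1/10 + 9/28*3/5 + 1/4*1/5 = 2/7 = pi_2  (ok)
  1/7*3/10 + 2/7*3/5 + 9/28*1/10 + 1/4*3/10 = 9/28 = pi_3  (ok)
  1/7*2/5 + 2/7*1/10 + 9/28*1/5 + 1/4*2/5 = 1/4 = pi_4  (ok)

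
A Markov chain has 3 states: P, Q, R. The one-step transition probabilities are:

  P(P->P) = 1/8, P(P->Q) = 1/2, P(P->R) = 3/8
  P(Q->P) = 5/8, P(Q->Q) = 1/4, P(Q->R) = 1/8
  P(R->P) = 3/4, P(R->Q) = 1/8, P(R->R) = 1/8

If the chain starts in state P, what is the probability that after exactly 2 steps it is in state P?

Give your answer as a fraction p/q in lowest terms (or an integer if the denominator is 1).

Answer: 39/64

Derivation:
Computing P^2 by repeated multiplication:
P^1 =
  P: [1/8, 1/2, 3/8]
  Q: [5/8, 1/4, 1/8]
  R: [3/4, 1/8, 1/8]
P^2 =
  P: [39/64, 15/64, 5/32]
  Q: [21/64, 25/64, 9/32]
  R: [17/64, 27/64, 5/16]

(P^2)[P -> P] = 39/64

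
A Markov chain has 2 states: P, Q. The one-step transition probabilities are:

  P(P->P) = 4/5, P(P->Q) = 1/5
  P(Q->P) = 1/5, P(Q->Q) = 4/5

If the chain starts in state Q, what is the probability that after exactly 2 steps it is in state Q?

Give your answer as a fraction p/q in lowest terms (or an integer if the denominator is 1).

Answer: 17/25

Derivation:
Computing P^2 by repeated multiplication:
P^1 =
  P: [4/5, 1/5]
  Q: [1/5, 4/5]
P^2 =
  P: [17/25, 8/25]
  Q: [8/25, 17/25]

(P^2)[Q -> Q] = 17/25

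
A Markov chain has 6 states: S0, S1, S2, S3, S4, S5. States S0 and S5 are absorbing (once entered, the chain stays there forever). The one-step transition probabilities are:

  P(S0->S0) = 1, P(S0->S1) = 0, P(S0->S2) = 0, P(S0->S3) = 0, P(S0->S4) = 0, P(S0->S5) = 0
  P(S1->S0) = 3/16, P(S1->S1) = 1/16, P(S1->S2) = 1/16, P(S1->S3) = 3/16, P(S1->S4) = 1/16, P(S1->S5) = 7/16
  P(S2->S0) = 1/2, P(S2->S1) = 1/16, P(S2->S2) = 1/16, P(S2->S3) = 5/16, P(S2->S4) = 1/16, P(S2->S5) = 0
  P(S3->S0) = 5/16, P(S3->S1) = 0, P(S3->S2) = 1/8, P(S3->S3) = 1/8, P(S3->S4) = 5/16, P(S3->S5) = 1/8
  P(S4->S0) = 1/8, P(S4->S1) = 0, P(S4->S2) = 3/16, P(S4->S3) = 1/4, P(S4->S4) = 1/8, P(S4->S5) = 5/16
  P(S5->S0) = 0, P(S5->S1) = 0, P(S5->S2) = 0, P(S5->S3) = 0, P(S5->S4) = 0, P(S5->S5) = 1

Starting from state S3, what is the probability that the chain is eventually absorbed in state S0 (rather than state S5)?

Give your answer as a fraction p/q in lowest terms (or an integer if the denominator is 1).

Answer: 23033/35270

Derivation:
Let a_i = P(absorbed in S0 | start in state i).
Boundary conditions: a_S0 = 1, a_S5 = 0.
For each transient state i, a_i = sum_j P(i->j) * a_j:
  a_S1 = 3/16*a_S0 + 1/16*a_S1 + 1/16*a_S2 + 3/16*a_S3 + 1/16*a_S4 + 7/16*a_S5
  a_S2 = 1/2*a_S0 + 1/16*a_S1 + 1/16*a_S2 + 5/16*a_S3 + 1/16*a_S4 + 0*a_S5
  a_S3 = 5/16*a_S0 + 0*a_S1 + 1/8*a_S2 + 1/8*a_S3 + 5/16*a_S4 + 1/8*a_S5
  a_S4 = 1/8*a_S0 + 0*a_S1 + 3/16*a_S2 + 1/4*a_S3 + 1/8*a_S4 + 5/16*a_S5

Substituting a_S0 = 1 and a_S5 = 0, rearrange to (I - Q) a = r where r[i] = P(i -> S0):
  [15/16, -1/16, -3/16, -1/16] . (a_S1, a_S2, a_S3, a_S4) = 3/16
  [-1/16, 15/16, -5/16, -1/16] . (a_S1, a_S2, a_S3, a_S4) = 1/2
  [0, -1/8, 7/8, -5/16] . (a_S1, a_S2, a_S3, a_S4) = 5/16
  [0, -3/16, -1/4, 7/8] . (a_S1, a_S2, a_S3, a_S4) = 1/8

Solving yields:
  a_S1 = 2951/7054
  a_S2 = 14328/17635
  a_S3 = 23033/35270
  a_S4 = 1776/3527

Starting state is S3, so the absorption probability is a_S3 = 23033/35270.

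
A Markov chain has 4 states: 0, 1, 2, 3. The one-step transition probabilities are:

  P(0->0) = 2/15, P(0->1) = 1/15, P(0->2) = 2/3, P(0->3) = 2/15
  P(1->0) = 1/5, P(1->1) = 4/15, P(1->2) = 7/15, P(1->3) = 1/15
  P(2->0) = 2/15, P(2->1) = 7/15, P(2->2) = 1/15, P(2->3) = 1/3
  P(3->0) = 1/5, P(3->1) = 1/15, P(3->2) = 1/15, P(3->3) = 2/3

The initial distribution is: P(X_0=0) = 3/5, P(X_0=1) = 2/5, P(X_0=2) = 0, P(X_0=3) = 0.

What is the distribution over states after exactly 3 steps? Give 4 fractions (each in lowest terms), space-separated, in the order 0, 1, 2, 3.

Answer: 2957/16875 83/375 542/1875 1061/3375

Derivation:
Propagating the distribution step by step (d_{t+1} = d_t * P):
d_0 = (0=3/5, 1=2/5, 2=0, 3=0)
  d_1[0] = 3/5*2/15 + 2/5*1/5 + 0*2/15 + 0*1/5 = 4/25
  d_1[1] = 3/5*1/15 + 2/5*4/15 + 0*7/15 + 0*1/15 = 11/75
  d_1[2] = 3/5*2/3 + 2/5*7/15 + 0*1/15 + 0*1/15 = 44/75
  d_1[3] = 3/5*2/15 + 2/5*1/15 + 0*1/3 + 0*2/3 = 8/75
d_1 = (0=4/25, 1=11/75, 2=44/75, 3=8/75)
  d_2[0] = 4/25*2/15 + 11/75*1/5 + 44/75*2/15 + 8/75*1/5 = 169/1125
  d_2[1] = 4/25*1/15 + 11/75*4/15 + 44/75*7/15 + 8/75*1/15 = 124/375
  d_2[2] = 4/25*2/3 + 11/75*7/15 + 44/75*1/15 + 8/75*1/15 = 83/375
  d_2[3] = 4/25*2/15 + 11/75*1/15 + 44/75*1/3 + 8/75*2/3 = 67/225
d_2 = (0=169/1125, 1=124/375, 2=83/375, 3=67/225)
  d_3[0] = 169/1125*2/15 + 124/375*1/5 + 83/375*2/15 + 67/225*1/5 = 2957/16875
  d_3[1] = 169/1125*1/15 + 124/375*4/15 + 83/375*7/15 + 67/225*1/15 = 83/375
  d_3[2] = 169/1125*2/3 + 124/375*7/15 + 83/375*1/15 + 67/225*1/15 = 542/1875
  d_3[3] = 169/1125*2/15 + 124/375*1/15 + 83/375*1/3 + 67/225*2/3 = 1061/3375
d_3 = (0=2957/16875, 1=83/375, 2=542/1875, 3=1061/3375)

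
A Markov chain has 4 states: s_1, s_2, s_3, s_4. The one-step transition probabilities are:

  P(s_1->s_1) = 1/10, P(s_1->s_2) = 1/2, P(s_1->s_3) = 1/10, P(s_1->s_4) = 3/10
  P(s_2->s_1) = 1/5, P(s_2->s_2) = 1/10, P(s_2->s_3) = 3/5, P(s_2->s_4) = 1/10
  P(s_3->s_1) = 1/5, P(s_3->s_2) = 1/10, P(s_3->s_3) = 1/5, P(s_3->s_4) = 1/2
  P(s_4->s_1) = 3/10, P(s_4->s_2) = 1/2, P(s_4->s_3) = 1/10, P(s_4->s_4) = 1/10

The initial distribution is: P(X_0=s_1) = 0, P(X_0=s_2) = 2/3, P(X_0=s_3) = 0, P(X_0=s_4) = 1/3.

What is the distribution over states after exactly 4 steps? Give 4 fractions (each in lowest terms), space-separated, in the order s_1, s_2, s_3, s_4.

Answer: 507/2500 1057/3750 689/2500 899/3750

Derivation:
Propagating the distribution step by step (d_{t+1} = d_t * P):
d_0 = (s_1=0, s_2=2/3, s_3=0, s_4=1/3)
  d_1[s_1] = 0*1/10 + 2/3*1/5 + 0*1/5 + 1/3*3/10 = 7/30
  d_1[s_2] = 0*1/2 + 2/3*1/10 + 0*1/10 + 1/3*1/2 = 7/30
  d_1[s_3] = 0*1/10 + 2/3*3/5 + 0*1/5 + 1/3*1/10 = 13/30
  d_1[s_4] = 0*3/10 + 2/3*1/10 + 0*1/2 + 1/3*1/10 = 1/10
d_1 = (s_1=7/30, s_2=7/30, s_3=13/30, s_4=1/10)
  d_2[s_1] = 7/30*1/10 + 7/30*1/5 + 13/30*1/5 + 1/10*3/10 = 14/75
  d_2[s_2] = 7/30*1/2 + 7/30*1/10 + 13/30*1/10 + 1/10*1/2 = 7/30
  d_2[s_3] = 7/30*1/10 + 7/30*3/5 + 13/30*1/5 + 1/10*1/10 = 13/50
  d_2[s_4] = 7/30*3/10 + 7/30*1/10 + 13/30*1/2 + 1/10*1/10 = 8/25
d_2 = (s_1=14/75, s_2=7/30, s_3=13/50, s_4=8/25)
  d_3[s_1] = 14/75*1/10 + 7/30*1/5 + 13/50*1/5 + 8/25*3/10 = 16/75
  d_3[s_2] = 14/75*1/2 + 7/30*1/10 + 13/50*1/10 + 8/25*1/2 = 227/750
  d_3[s_3] = 14/75*1/10 + 7/30*3/5 + 13/50*1/5 + 8/25*1/10 = 91/375
  d_3[s_4] = 14/75*3/10 + 7/30*1/10 + 13/50*1/2 + 8/25*1/10 = 181/750
d_3 = (s_1=16/75, s_2=227/750, s_3=91/375, s_4=181/750)
  d_4[s_1] = 16/75*1/10 + 227/750*1/5 + 91/375*1/5 + 181/750*3/10 = 507/2500
  d_4[s_2] = 16/75*1/2 + 227/750*1/10 + 91/375*1/10 + 181/750*1/2 = 1057/3750
  d_4[s_3] = 16/75*1/10 + 227/750*3/5 + 91/375*1/5 + 181/750*1/10 = 689/2500
  d_4[s_4] = 16/75*3/10 + 227/750*1/10 + 91/375*1/2 + 181/750*1/10 = 899/3750
d_4 = (s_1=507/2500, s_2=1057/3750, s_3=689/2500, s_4=899/3750)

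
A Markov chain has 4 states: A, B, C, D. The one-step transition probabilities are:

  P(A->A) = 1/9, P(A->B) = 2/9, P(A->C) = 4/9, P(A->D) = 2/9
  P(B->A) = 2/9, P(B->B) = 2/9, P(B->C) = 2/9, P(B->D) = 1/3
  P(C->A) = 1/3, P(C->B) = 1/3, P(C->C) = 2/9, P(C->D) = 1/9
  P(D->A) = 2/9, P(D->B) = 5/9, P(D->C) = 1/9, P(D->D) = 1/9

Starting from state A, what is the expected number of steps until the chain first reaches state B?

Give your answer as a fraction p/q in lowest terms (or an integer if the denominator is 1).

Let h_i = expected steps to first reach B from state i.
Boundary: h_B = 0.
First-step equations for the other states:
  h_A = 1 + 1/9*h_A + 2/9*h_B + 4/9*h_C + 2/9*h_D
  h_C = 1 + 1/3*h_A + 1/3*h_B + 2/9*h_C + 1/9*h_D
  h_D = 1 + 2/9*h_A + 5/9*h_B + 1/9*h_C + 1/9*h_D

Substituting h_B = 0 and rearranging gives the linear system (I - Q) h = 1:
  [8/9, -4/9, -2/9] . (h_A, h_C, h_D) = 1
  [-1/3, 7/9, -1/9] . (h_A, h_C, h_D) = 1
  [-2/9, -1/9, 8/9] . (h_A, h_C, h_D) = 1

Solving yields:
  h_A = 963/302
  h_C = 450/151
  h_D = 693/302

Starting state is A, so the expected hitting time is h_A = 963/302.

Answer: 963/302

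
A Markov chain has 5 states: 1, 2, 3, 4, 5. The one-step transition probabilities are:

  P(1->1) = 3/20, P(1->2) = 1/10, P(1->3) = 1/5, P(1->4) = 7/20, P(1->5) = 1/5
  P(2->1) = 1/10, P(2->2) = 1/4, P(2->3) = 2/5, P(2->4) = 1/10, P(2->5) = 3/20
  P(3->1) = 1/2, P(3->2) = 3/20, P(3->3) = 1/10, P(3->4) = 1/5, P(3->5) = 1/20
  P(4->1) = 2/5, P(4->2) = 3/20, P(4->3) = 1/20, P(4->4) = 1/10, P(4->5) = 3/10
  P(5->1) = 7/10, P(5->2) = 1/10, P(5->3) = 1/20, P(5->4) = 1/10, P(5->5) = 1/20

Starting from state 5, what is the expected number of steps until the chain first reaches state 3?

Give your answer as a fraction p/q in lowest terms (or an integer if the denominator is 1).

Let h_i = expected steps to first reach 3 from state i.
Boundary: h_3 = 0.
First-step equations for the other states:
  h_1 = 1 + 3/20*h_1 + 1/10*h_2 + 1/5*h_3 + 7/20*h_4 + 1/5*h_5
  h_2 = 1 + 1/10*h_1 + 1/4*h_2 + 2/5*h_3 + 1/10*h_4 + 3/20*h_5
  h_4 = 1 + 2/5*h_1 + 3/20*h_2 + 1/20*h_3 + 1/10*h_4 + 3/10*h_5
  h_5 = 1 + 7/10*h_1 + 1/10*h_2 + 1/20*h_3 + 1/10*h_4 + 1/20*h_5

Substituting h_3 = 0 and rearranging gives the linear system (I - Q) h = 1:
  [17/20, -1/10, -7/20, -1/5] . (h_1, h_2, h_4, h_5) = 1
  [-1/10, 3/4, -1/10, -3/20] . (h_1, h_2, h_4, h_5) = 1
  [-2/5, -3/20, 9/10, -3/10] . (h_1, h_2, h_4, h_5) = 1
  [-7/10, -1/10, -1/10, 19/20] . (h_1, h_2, h_4, h_5) = 1

Solving yields:
  h_1 = 20110/3329
  h_2 = 14560/3329
  h_4 = 22470/3329
  h_5 = 22220/3329

Starting state is 5, so the expected hitting time is h_5 = 22220/3329.

Answer: 22220/3329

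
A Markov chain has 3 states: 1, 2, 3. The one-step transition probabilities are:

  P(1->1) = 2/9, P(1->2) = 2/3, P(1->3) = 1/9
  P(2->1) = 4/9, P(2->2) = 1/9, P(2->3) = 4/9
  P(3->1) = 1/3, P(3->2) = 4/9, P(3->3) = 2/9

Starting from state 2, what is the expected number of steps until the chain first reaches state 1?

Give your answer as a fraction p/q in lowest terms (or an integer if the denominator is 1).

Answer: 99/40

Derivation:
Let h_i = expected steps to first reach 1 from state i.
Boundary: h_1 = 0.
First-step equations for the other states:
  h_2 = 1 + 4/9*h_1 + 1/9*h_2 + 4/9*h_3
  h_3 = 1 + 1/3*h_1 + 4/9*h_2 + 2/9*h_3

Substituting h_1 = 0 and rearranging gives the linear system (I - Q) h = 1:
  [8/9, -4/9] . (h_2, h_3) = 1
  [-4/9, 7/9] . (h_2, h_3) = 1

Solving yields:
  h_2 = 99/40
  h_3 = 27/10

Starting state is 2, so the expected hitting time is h_2 = 99/40.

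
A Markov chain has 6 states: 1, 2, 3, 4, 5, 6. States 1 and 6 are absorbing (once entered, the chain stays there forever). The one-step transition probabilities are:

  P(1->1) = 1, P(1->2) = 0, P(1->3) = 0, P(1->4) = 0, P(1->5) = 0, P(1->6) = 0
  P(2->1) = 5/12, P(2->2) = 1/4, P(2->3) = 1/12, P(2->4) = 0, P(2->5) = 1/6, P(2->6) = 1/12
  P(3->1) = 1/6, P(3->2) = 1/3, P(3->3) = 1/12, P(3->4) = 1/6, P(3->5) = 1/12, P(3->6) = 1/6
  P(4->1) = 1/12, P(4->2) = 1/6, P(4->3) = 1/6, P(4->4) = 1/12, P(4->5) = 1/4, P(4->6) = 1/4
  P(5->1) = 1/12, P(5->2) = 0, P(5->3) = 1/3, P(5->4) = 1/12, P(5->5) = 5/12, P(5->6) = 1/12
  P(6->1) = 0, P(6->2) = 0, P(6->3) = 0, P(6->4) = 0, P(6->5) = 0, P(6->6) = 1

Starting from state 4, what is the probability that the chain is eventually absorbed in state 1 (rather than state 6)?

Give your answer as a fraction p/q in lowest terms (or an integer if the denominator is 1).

Answer: 1370/2837

Derivation:
Let a_i = P(absorbed in 1 | start in state i).
Boundary conditions: a_1 = 1, a_6 = 0.
For each transient state i, a_i = sum_j P(i->j) * a_j:
  a_2 = 5/12*a_1 + 1/4*a_2 + 1/12*a_3 + 0*a_4 + 1/6*a_5 + 1/12*a_6
  a_3 = 1/6*a_1 + 1/3*a_2 + 1/12*a_3 + 1/6*a_4 + 1/12*a_5 + 1/6*a_6
  a_4 = 1/12*a_1 + 1/6*a_2 + 1/6*a_3 + 1/12*a_4 + 1/4*a_5 + 1/4*a_6
  a_5 = 1/12*a_1 + 0*a_2 + 1/3*a_3 + 1/12*a_4 + 5/12*a_5 + 1/12*a_6

Substituting a_1 = 1 and a_6 = 0, rearrange to (I - Q) a = r where r[i] = P(i -> 1):
  [3/4, -1/12, 0, -1/6] . (a_2, a_3, a_4, a_5) = 5/12
  [-1/3, 11/12, -1/6, -1/12] . (a_2, a_3, a_4, a_5) = 1/6
  [-1/6, -1/6, 11/12, -1/4] . (a_2, a_3, a_4, a_5) = 1/12
  [0, -1/3, -1/12, 7/12] . (a_2, a_3, a_4, a_5) = 1/12

Solving yields:
  a_2 = 2108/2837
  a_3 = 1673/2837
  a_4 = 1370/2837
  a_5 = 1557/2837

Starting state is 4, so the absorption probability is a_4 = 1370/2837.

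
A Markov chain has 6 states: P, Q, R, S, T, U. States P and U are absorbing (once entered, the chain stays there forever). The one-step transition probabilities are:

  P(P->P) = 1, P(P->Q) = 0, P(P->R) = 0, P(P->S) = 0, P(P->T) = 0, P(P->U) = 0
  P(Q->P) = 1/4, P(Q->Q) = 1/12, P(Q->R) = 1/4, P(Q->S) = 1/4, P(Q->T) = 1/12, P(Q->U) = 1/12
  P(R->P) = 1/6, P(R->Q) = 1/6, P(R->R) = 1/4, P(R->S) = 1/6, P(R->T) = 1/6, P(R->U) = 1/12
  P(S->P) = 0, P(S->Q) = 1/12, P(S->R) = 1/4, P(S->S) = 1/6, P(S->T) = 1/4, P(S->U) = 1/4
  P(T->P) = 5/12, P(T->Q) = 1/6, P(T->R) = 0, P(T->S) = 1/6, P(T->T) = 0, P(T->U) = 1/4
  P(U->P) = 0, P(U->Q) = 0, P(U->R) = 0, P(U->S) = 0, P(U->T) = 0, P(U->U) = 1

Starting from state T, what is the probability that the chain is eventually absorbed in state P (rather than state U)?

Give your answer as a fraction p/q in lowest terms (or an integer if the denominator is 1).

Answer: 1653/2834

Derivation:
Let a_i = P(absorbed in P | start in state i).
Boundary conditions: a_P = 1, a_U = 0.
For each transient state i, a_i = sum_j P(i->j) * a_j:
  a_Q = 1/4*a_P + 1/12*a_Q + 1/4*a_R + 1/4*a_S + 1/12*a_T + 1/12*a_U
  a_R = 1/6*a_P + 1/6*a_Q + 1/4*a_R + 1/6*a_S + 1/6*a_T + 1/12*a_U
  a_S = 0*a_P + 1/12*a_Q + 1/4*a_R + 1/6*a_S + 1/4*a_T + 1/4*a_U
  a_T = 5/12*a_P + 1/6*a_Q + 0*a_R + 1/6*a_S + 0*a_T + 1/4*a_U

Substituting a_P = 1 and a_U = 0, rearrange to (I - Q) a = r where r[i] = P(i -> P):
  [11/12, -1/4, -1/4, -1/12] . (a_Q, a_R, a_S, a_T) = 1/4
  [-1/6, 3/4, -1/6, -1/6] . (a_Q, a_R, a_S, a_T) = 1/6
  [-1/12, -1/4, 5/6, -1/4] . (a_Q, a_R, a_S, a_T) = 0
  [-1/6, 0, -1/6, 1] . (a_Q, a_R, a_S, a_T) = 5/12

Solving yields:
  a_Q = 1681/2834
  a_R = 2440/4251
  a_S = 576/1417
  a_T = 1653/2834

Starting state is T, so the absorption probability is a_T = 1653/2834.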